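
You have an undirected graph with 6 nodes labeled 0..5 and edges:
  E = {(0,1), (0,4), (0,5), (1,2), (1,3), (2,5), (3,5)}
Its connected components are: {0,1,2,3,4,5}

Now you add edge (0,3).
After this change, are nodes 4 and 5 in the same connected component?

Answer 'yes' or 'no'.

Answer: yes

Derivation:
Initial components: {0,1,2,3,4,5}
Adding edge (0,3): both already in same component {0,1,2,3,4,5}. No change.
New components: {0,1,2,3,4,5}
Are 4 and 5 in the same component? yes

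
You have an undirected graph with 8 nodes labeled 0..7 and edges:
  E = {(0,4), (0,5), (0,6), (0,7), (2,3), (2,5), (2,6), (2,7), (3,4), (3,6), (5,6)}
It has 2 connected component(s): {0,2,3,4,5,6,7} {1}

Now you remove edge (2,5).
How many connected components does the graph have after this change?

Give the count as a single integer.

Answer: 2

Derivation:
Initial component count: 2
Remove (2,5): not a bridge. Count unchanged: 2.
  After removal, components: {0,2,3,4,5,6,7} {1}
New component count: 2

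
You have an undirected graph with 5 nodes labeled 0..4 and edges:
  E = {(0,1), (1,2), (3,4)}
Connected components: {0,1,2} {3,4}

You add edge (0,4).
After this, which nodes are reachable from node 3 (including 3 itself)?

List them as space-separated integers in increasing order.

Before: nodes reachable from 3: {3,4}
Adding (0,4): merges 3's component with another. Reachability grows.
After: nodes reachable from 3: {0,1,2,3,4}

Answer: 0 1 2 3 4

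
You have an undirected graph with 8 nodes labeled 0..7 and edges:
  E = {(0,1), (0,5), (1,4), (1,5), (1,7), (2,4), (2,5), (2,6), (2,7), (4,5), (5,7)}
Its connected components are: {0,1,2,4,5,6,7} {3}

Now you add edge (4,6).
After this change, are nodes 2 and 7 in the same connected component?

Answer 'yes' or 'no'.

Answer: yes

Derivation:
Initial components: {0,1,2,4,5,6,7} {3}
Adding edge (4,6): both already in same component {0,1,2,4,5,6,7}. No change.
New components: {0,1,2,4,5,6,7} {3}
Are 2 and 7 in the same component? yes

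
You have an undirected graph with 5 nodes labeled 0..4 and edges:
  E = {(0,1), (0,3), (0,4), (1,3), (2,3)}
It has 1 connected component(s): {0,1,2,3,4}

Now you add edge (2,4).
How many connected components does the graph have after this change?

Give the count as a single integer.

Initial component count: 1
Add (2,4): endpoints already in same component. Count unchanged: 1.
New component count: 1

Answer: 1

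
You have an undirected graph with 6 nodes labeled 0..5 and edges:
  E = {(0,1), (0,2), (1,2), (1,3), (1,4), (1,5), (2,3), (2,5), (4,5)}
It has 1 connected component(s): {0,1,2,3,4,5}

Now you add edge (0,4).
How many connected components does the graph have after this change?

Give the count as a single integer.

Answer: 1

Derivation:
Initial component count: 1
Add (0,4): endpoints already in same component. Count unchanged: 1.
New component count: 1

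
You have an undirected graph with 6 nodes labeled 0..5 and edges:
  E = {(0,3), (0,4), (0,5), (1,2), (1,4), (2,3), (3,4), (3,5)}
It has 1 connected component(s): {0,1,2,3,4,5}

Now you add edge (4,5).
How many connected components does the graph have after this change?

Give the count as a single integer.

Initial component count: 1
Add (4,5): endpoints already in same component. Count unchanged: 1.
New component count: 1

Answer: 1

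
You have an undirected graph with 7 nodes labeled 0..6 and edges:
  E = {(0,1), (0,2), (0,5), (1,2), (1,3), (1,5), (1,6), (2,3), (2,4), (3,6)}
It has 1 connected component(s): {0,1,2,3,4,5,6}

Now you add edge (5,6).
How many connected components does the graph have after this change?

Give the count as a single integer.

Answer: 1

Derivation:
Initial component count: 1
Add (5,6): endpoints already in same component. Count unchanged: 1.
New component count: 1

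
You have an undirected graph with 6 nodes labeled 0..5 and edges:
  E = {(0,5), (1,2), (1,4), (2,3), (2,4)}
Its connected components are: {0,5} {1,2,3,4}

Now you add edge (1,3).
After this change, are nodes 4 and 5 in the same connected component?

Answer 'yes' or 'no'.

Initial components: {0,5} {1,2,3,4}
Adding edge (1,3): both already in same component {1,2,3,4}. No change.
New components: {0,5} {1,2,3,4}
Are 4 and 5 in the same component? no

Answer: no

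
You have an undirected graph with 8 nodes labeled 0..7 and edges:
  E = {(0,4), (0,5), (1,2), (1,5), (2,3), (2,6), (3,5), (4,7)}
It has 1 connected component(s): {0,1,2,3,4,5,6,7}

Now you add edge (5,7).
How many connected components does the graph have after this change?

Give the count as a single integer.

Answer: 1

Derivation:
Initial component count: 1
Add (5,7): endpoints already in same component. Count unchanged: 1.
New component count: 1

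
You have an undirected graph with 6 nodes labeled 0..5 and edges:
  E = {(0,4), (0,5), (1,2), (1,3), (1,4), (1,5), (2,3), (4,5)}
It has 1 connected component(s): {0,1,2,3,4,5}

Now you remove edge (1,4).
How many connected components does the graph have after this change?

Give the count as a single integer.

Answer: 1

Derivation:
Initial component count: 1
Remove (1,4): not a bridge. Count unchanged: 1.
  After removal, components: {0,1,2,3,4,5}
New component count: 1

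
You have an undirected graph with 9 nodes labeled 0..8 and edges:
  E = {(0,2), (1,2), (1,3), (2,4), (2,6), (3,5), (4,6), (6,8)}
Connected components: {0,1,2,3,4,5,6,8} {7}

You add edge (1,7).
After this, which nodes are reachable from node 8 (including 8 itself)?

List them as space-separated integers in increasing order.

Answer: 0 1 2 3 4 5 6 7 8

Derivation:
Before: nodes reachable from 8: {0,1,2,3,4,5,6,8}
Adding (1,7): merges 8's component with another. Reachability grows.
After: nodes reachable from 8: {0,1,2,3,4,5,6,7,8}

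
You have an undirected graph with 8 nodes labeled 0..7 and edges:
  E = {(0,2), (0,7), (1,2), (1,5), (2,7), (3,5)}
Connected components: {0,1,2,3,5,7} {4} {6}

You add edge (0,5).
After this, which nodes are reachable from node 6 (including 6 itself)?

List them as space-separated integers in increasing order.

Before: nodes reachable from 6: {6}
Adding (0,5): both endpoints already in same component. Reachability from 6 unchanged.
After: nodes reachable from 6: {6}

Answer: 6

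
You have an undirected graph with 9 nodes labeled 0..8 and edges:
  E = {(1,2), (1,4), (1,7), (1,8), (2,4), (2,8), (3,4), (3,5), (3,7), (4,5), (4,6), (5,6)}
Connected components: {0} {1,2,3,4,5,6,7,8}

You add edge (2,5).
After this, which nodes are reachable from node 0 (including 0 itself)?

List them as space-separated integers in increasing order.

Answer: 0

Derivation:
Before: nodes reachable from 0: {0}
Adding (2,5): both endpoints already in same component. Reachability from 0 unchanged.
After: nodes reachable from 0: {0}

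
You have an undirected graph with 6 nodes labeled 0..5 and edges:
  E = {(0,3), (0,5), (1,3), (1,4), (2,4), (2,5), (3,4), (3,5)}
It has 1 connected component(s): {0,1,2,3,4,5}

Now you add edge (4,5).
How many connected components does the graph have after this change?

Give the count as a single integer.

Initial component count: 1
Add (4,5): endpoints already in same component. Count unchanged: 1.
New component count: 1

Answer: 1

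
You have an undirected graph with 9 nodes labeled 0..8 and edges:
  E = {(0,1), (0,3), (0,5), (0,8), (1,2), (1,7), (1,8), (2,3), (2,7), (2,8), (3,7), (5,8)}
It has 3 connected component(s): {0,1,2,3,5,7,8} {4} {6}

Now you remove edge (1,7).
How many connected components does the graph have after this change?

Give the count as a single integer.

Initial component count: 3
Remove (1,7): not a bridge. Count unchanged: 3.
  After removal, components: {0,1,2,3,5,7,8} {4} {6}
New component count: 3

Answer: 3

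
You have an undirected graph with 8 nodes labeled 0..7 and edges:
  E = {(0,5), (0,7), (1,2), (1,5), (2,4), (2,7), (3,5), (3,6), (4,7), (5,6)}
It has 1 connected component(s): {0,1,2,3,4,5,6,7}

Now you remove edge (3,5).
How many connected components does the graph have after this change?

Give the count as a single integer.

Initial component count: 1
Remove (3,5): not a bridge. Count unchanged: 1.
  After removal, components: {0,1,2,3,4,5,6,7}
New component count: 1

Answer: 1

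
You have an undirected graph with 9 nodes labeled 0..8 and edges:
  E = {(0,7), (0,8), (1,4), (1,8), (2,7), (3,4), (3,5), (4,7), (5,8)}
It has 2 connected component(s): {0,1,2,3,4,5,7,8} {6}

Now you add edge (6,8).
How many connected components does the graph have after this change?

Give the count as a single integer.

Initial component count: 2
Add (6,8): merges two components. Count decreases: 2 -> 1.
New component count: 1

Answer: 1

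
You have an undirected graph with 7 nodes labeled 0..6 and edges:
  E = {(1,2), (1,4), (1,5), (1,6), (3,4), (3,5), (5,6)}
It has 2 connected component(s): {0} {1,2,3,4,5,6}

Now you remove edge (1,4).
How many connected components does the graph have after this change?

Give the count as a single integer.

Answer: 2

Derivation:
Initial component count: 2
Remove (1,4): not a bridge. Count unchanged: 2.
  After removal, components: {0} {1,2,3,4,5,6}
New component count: 2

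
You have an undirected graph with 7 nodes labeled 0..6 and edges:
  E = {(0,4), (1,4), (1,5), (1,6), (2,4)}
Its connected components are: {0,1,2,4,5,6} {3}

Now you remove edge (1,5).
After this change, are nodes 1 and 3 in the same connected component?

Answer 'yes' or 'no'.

Answer: no

Derivation:
Initial components: {0,1,2,4,5,6} {3}
Removing edge (1,5): it was a bridge — component count 2 -> 3.
New components: {0,1,2,4,6} {3} {5}
Are 1 and 3 in the same component? no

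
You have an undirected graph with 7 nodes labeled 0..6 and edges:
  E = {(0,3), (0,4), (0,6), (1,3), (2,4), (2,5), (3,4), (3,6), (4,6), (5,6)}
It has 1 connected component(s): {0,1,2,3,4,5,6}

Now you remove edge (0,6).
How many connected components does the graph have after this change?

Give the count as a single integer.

Answer: 1

Derivation:
Initial component count: 1
Remove (0,6): not a bridge. Count unchanged: 1.
  After removal, components: {0,1,2,3,4,5,6}
New component count: 1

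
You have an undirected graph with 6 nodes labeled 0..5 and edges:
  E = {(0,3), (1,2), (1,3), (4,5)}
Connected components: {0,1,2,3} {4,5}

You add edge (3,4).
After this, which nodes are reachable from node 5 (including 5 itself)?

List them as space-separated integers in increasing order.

Before: nodes reachable from 5: {4,5}
Adding (3,4): merges 5's component with another. Reachability grows.
After: nodes reachable from 5: {0,1,2,3,4,5}

Answer: 0 1 2 3 4 5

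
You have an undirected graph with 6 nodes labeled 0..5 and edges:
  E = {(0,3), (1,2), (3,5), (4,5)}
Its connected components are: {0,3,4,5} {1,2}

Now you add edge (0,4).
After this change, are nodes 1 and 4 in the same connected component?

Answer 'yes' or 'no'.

Initial components: {0,3,4,5} {1,2}
Adding edge (0,4): both already in same component {0,3,4,5}. No change.
New components: {0,3,4,5} {1,2}
Are 1 and 4 in the same component? no

Answer: no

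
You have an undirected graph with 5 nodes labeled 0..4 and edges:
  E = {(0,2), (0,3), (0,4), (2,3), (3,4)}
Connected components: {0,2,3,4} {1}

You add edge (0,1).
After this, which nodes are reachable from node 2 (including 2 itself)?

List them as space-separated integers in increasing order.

Before: nodes reachable from 2: {0,2,3,4}
Adding (0,1): merges 2's component with another. Reachability grows.
After: nodes reachable from 2: {0,1,2,3,4}

Answer: 0 1 2 3 4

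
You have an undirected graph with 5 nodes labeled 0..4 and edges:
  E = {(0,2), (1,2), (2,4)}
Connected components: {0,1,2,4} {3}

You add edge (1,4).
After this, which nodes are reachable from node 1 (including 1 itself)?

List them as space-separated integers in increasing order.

Before: nodes reachable from 1: {0,1,2,4}
Adding (1,4): both endpoints already in same component. Reachability from 1 unchanged.
After: nodes reachable from 1: {0,1,2,4}

Answer: 0 1 2 4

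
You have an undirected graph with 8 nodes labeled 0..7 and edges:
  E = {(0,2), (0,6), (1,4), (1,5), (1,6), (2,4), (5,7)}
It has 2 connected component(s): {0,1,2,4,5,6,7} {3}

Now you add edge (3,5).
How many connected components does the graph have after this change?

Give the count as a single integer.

Answer: 1

Derivation:
Initial component count: 2
Add (3,5): merges two components. Count decreases: 2 -> 1.
New component count: 1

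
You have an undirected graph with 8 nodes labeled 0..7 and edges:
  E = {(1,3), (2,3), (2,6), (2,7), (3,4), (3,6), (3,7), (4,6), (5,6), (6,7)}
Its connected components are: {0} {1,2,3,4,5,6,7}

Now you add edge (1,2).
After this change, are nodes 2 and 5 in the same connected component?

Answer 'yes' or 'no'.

Initial components: {0} {1,2,3,4,5,6,7}
Adding edge (1,2): both already in same component {1,2,3,4,5,6,7}. No change.
New components: {0} {1,2,3,4,5,6,7}
Are 2 and 5 in the same component? yes

Answer: yes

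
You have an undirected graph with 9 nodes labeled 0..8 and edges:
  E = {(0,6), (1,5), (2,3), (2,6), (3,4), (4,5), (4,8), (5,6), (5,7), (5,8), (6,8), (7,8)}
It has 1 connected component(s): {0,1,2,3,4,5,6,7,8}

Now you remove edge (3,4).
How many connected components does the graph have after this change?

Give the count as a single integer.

Initial component count: 1
Remove (3,4): not a bridge. Count unchanged: 1.
  After removal, components: {0,1,2,3,4,5,6,7,8}
New component count: 1

Answer: 1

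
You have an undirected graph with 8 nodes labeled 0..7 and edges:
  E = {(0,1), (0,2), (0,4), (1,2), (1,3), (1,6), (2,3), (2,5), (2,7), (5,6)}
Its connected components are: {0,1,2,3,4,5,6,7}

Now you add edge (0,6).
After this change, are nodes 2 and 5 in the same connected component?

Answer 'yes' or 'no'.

Answer: yes

Derivation:
Initial components: {0,1,2,3,4,5,6,7}
Adding edge (0,6): both already in same component {0,1,2,3,4,5,6,7}. No change.
New components: {0,1,2,3,4,5,6,7}
Are 2 and 5 in the same component? yes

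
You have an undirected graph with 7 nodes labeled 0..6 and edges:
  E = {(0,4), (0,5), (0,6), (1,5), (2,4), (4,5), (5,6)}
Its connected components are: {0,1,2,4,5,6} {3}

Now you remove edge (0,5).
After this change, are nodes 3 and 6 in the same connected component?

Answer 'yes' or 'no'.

Initial components: {0,1,2,4,5,6} {3}
Removing edge (0,5): not a bridge — component count unchanged at 2.
New components: {0,1,2,4,5,6} {3}
Are 3 and 6 in the same component? no

Answer: no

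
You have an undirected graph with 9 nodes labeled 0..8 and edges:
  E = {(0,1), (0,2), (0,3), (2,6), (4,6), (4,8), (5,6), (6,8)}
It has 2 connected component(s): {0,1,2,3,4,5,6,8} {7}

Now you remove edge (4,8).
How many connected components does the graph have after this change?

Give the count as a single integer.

Answer: 2

Derivation:
Initial component count: 2
Remove (4,8): not a bridge. Count unchanged: 2.
  After removal, components: {0,1,2,3,4,5,6,8} {7}
New component count: 2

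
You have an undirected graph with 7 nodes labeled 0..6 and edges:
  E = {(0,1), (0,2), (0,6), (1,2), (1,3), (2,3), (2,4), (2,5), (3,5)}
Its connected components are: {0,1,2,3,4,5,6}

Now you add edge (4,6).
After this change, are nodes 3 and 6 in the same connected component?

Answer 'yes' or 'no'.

Initial components: {0,1,2,3,4,5,6}
Adding edge (4,6): both already in same component {0,1,2,3,4,5,6}. No change.
New components: {0,1,2,3,4,5,6}
Are 3 and 6 in the same component? yes

Answer: yes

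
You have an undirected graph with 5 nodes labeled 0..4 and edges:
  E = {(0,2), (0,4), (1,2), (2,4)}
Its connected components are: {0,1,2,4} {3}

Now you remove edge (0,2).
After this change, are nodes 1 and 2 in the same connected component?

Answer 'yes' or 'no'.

Initial components: {0,1,2,4} {3}
Removing edge (0,2): not a bridge — component count unchanged at 2.
New components: {0,1,2,4} {3}
Are 1 and 2 in the same component? yes

Answer: yes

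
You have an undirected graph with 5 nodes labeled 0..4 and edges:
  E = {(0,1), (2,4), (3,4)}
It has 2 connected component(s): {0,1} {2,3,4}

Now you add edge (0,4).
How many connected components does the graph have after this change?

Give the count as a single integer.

Answer: 1

Derivation:
Initial component count: 2
Add (0,4): merges two components. Count decreases: 2 -> 1.
New component count: 1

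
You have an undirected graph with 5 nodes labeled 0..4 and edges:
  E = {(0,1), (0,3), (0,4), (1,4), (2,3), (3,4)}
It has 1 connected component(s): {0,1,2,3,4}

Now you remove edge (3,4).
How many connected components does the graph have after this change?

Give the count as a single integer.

Initial component count: 1
Remove (3,4): not a bridge. Count unchanged: 1.
  After removal, components: {0,1,2,3,4}
New component count: 1

Answer: 1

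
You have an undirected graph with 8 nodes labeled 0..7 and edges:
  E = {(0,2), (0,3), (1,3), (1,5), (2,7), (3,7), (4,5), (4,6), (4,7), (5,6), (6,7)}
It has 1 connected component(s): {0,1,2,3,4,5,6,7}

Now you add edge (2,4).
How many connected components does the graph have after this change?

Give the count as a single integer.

Answer: 1

Derivation:
Initial component count: 1
Add (2,4): endpoints already in same component. Count unchanged: 1.
New component count: 1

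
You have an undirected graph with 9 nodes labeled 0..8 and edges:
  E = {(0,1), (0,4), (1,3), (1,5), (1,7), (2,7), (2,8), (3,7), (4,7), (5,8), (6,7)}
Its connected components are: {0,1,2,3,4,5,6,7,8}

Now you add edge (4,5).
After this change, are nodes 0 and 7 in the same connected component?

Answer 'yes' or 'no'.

Initial components: {0,1,2,3,4,5,6,7,8}
Adding edge (4,5): both already in same component {0,1,2,3,4,5,6,7,8}. No change.
New components: {0,1,2,3,4,5,6,7,8}
Are 0 and 7 in the same component? yes

Answer: yes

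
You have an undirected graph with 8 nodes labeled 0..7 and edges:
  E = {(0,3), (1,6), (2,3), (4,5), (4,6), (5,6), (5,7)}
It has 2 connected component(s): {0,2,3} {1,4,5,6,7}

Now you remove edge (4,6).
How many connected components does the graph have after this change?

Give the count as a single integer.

Initial component count: 2
Remove (4,6): not a bridge. Count unchanged: 2.
  After removal, components: {0,2,3} {1,4,5,6,7}
New component count: 2

Answer: 2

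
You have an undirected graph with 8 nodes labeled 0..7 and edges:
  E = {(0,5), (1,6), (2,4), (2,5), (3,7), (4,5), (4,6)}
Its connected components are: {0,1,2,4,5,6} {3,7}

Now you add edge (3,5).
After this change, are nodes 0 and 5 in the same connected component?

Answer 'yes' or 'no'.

Answer: yes

Derivation:
Initial components: {0,1,2,4,5,6} {3,7}
Adding edge (3,5): merges {3,7} and {0,1,2,4,5,6}.
New components: {0,1,2,3,4,5,6,7}
Are 0 and 5 in the same component? yes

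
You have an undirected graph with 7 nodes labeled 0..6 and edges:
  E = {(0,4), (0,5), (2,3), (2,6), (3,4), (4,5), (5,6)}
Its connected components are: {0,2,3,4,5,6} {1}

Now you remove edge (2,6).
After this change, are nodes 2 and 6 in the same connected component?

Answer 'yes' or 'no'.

Initial components: {0,2,3,4,5,6} {1}
Removing edge (2,6): not a bridge — component count unchanged at 2.
New components: {0,2,3,4,5,6} {1}
Are 2 and 6 in the same component? yes

Answer: yes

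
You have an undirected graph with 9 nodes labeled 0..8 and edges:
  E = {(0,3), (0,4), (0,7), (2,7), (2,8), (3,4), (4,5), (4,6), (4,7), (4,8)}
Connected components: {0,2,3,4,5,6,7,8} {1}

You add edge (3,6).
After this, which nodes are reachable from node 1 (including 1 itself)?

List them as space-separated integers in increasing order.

Before: nodes reachable from 1: {1}
Adding (3,6): both endpoints already in same component. Reachability from 1 unchanged.
After: nodes reachable from 1: {1}

Answer: 1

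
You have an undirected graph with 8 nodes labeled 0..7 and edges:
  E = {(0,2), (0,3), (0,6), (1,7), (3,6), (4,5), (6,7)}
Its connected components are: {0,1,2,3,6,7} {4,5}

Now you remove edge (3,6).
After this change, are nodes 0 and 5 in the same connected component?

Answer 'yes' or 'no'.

Initial components: {0,1,2,3,6,7} {4,5}
Removing edge (3,6): not a bridge — component count unchanged at 2.
New components: {0,1,2,3,6,7} {4,5}
Are 0 and 5 in the same component? no

Answer: no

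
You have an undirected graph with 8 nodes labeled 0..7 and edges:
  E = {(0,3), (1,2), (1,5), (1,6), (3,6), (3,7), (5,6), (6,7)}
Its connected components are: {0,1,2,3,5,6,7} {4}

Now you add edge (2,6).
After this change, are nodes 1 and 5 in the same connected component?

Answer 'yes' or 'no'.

Answer: yes

Derivation:
Initial components: {0,1,2,3,5,6,7} {4}
Adding edge (2,6): both already in same component {0,1,2,3,5,6,7}. No change.
New components: {0,1,2,3,5,6,7} {4}
Are 1 and 5 in the same component? yes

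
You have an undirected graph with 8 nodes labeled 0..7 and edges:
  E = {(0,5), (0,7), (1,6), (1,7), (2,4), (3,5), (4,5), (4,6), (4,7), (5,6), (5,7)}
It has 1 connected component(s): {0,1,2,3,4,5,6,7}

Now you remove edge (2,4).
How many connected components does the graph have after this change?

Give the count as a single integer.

Answer: 2

Derivation:
Initial component count: 1
Remove (2,4): it was a bridge. Count increases: 1 -> 2.
  After removal, components: {0,1,3,4,5,6,7} {2}
New component count: 2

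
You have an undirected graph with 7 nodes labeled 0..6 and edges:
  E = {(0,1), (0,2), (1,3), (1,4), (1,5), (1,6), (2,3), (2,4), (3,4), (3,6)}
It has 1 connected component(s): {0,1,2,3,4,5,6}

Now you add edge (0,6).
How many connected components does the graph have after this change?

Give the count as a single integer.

Initial component count: 1
Add (0,6): endpoints already in same component. Count unchanged: 1.
New component count: 1

Answer: 1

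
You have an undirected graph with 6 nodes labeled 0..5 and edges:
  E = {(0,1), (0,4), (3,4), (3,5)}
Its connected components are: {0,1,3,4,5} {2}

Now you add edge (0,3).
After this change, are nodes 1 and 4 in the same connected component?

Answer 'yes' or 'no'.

Initial components: {0,1,3,4,5} {2}
Adding edge (0,3): both already in same component {0,1,3,4,5}. No change.
New components: {0,1,3,4,5} {2}
Are 1 and 4 in the same component? yes

Answer: yes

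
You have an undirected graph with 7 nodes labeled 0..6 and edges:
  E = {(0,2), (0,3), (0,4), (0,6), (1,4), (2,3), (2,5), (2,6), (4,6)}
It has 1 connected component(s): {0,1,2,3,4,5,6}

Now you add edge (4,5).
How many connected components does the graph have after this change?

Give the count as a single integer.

Answer: 1

Derivation:
Initial component count: 1
Add (4,5): endpoints already in same component. Count unchanged: 1.
New component count: 1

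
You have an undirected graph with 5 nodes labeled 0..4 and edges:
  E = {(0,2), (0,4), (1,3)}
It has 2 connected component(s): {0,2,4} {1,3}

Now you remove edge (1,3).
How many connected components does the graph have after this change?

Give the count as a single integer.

Answer: 3

Derivation:
Initial component count: 2
Remove (1,3): it was a bridge. Count increases: 2 -> 3.
  After removal, components: {0,2,4} {1} {3}
New component count: 3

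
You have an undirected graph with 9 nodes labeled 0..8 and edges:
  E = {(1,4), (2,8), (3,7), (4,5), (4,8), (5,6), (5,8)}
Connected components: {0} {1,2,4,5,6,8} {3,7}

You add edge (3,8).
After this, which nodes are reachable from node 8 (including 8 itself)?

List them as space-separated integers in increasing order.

Before: nodes reachable from 8: {1,2,4,5,6,8}
Adding (3,8): merges 8's component with another. Reachability grows.
After: nodes reachable from 8: {1,2,3,4,5,6,7,8}

Answer: 1 2 3 4 5 6 7 8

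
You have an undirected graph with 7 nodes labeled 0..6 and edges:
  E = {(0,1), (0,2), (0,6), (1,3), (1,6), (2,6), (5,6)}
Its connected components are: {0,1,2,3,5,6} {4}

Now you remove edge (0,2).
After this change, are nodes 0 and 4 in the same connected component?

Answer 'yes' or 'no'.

Answer: no

Derivation:
Initial components: {0,1,2,3,5,6} {4}
Removing edge (0,2): not a bridge — component count unchanged at 2.
New components: {0,1,2,3,5,6} {4}
Are 0 and 4 in the same component? no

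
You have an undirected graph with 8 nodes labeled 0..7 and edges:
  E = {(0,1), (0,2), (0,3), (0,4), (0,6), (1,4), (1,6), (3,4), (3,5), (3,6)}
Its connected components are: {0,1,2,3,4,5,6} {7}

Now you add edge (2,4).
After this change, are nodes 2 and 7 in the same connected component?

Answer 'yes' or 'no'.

Answer: no

Derivation:
Initial components: {0,1,2,3,4,5,6} {7}
Adding edge (2,4): both already in same component {0,1,2,3,4,5,6}. No change.
New components: {0,1,2,3,4,5,6} {7}
Are 2 and 7 in the same component? no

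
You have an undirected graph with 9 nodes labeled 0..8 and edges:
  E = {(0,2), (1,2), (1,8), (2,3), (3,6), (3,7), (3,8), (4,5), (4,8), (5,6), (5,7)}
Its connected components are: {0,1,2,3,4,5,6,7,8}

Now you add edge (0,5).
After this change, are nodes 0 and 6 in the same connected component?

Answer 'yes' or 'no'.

Answer: yes

Derivation:
Initial components: {0,1,2,3,4,5,6,7,8}
Adding edge (0,5): both already in same component {0,1,2,3,4,5,6,7,8}. No change.
New components: {0,1,2,3,4,5,6,7,8}
Are 0 and 6 in the same component? yes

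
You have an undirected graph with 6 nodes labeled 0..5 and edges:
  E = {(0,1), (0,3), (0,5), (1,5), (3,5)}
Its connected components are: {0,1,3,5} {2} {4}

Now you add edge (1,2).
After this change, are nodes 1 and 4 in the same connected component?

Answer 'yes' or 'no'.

Initial components: {0,1,3,5} {2} {4}
Adding edge (1,2): merges {0,1,3,5} and {2}.
New components: {0,1,2,3,5} {4}
Are 1 and 4 in the same component? no

Answer: no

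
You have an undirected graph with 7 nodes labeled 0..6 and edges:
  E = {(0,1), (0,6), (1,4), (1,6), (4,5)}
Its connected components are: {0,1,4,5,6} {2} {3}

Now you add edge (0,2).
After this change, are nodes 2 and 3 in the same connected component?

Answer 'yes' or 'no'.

Answer: no

Derivation:
Initial components: {0,1,4,5,6} {2} {3}
Adding edge (0,2): merges {0,1,4,5,6} and {2}.
New components: {0,1,2,4,5,6} {3}
Are 2 and 3 in the same component? no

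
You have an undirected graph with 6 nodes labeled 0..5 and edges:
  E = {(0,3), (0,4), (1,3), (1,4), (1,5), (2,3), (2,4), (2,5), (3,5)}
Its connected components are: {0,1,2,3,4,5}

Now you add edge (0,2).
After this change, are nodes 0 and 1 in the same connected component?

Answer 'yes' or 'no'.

Initial components: {0,1,2,3,4,5}
Adding edge (0,2): both already in same component {0,1,2,3,4,5}. No change.
New components: {0,1,2,3,4,5}
Are 0 and 1 in the same component? yes

Answer: yes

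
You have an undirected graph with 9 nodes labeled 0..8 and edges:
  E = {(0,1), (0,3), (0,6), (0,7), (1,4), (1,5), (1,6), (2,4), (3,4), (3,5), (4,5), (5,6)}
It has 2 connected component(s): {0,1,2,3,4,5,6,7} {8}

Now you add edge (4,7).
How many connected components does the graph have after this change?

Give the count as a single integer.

Answer: 2

Derivation:
Initial component count: 2
Add (4,7): endpoints already in same component. Count unchanged: 2.
New component count: 2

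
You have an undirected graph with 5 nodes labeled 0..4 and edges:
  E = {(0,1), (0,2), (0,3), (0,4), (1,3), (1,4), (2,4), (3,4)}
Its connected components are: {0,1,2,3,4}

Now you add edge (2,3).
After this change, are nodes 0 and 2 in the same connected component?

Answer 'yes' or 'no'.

Initial components: {0,1,2,3,4}
Adding edge (2,3): both already in same component {0,1,2,3,4}. No change.
New components: {0,1,2,3,4}
Are 0 and 2 in the same component? yes

Answer: yes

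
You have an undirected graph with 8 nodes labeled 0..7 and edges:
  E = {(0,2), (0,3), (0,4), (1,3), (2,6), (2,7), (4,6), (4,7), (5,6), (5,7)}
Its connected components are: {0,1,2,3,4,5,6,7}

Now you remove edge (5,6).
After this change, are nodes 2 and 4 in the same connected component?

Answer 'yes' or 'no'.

Answer: yes

Derivation:
Initial components: {0,1,2,3,4,5,6,7}
Removing edge (5,6): not a bridge — component count unchanged at 1.
New components: {0,1,2,3,4,5,6,7}
Are 2 and 4 in the same component? yes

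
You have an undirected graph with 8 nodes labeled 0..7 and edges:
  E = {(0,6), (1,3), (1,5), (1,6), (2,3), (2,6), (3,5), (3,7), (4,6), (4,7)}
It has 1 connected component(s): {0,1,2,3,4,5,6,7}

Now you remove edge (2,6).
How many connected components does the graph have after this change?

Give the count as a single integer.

Initial component count: 1
Remove (2,6): not a bridge. Count unchanged: 1.
  After removal, components: {0,1,2,3,4,5,6,7}
New component count: 1

Answer: 1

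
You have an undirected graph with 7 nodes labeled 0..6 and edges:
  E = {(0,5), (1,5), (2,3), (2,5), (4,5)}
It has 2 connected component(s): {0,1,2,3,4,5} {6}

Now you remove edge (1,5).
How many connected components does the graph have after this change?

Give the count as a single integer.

Answer: 3

Derivation:
Initial component count: 2
Remove (1,5): it was a bridge. Count increases: 2 -> 3.
  After removal, components: {0,2,3,4,5} {1} {6}
New component count: 3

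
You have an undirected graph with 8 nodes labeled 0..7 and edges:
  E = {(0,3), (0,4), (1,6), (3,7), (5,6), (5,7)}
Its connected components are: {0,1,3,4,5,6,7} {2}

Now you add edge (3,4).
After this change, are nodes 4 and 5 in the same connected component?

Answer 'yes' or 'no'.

Initial components: {0,1,3,4,5,6,7} {2}
Adding edge (3,4): both already in same component {0,1,3,4,5,6,7}. No change.
New components: {0,1,3,4,5,6,7} {2}
Are 4 and 5 in the same component? yes

Answer: yes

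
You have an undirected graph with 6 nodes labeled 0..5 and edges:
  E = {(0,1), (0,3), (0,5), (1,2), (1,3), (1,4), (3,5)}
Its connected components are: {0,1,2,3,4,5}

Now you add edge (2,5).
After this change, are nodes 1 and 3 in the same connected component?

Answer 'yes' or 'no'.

Initial components: {0,1,2,3,4,5}
Adding edge (2,5): both already in same component {0,1,2,3,4,5}. No change.
New components: {0,1,2,3,4,5}
Are 1 and 3 in the same component? yes

Answer: yes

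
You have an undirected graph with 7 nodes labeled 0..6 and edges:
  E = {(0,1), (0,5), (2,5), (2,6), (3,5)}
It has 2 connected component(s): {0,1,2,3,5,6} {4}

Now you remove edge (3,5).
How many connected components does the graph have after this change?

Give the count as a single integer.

Initial component count: 2
Remove (3,5): it was a bridge. Count increases: 2 -> 3.
  After removal, components: {0,1,2,5,6} {3} {4}
New component count: 3

Answer: 3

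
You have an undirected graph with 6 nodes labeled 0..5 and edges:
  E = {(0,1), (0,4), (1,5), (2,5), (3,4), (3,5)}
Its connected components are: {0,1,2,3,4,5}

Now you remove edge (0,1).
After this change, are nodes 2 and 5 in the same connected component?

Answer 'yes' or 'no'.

Initial components: {0,1,2,3,4,5}
Removing edge (0,1): not a bridge — component count unchanged at 1.
New components: {0,1,2,3,4,5}
Are 2 and 5 in the same component? yes

Answer: yes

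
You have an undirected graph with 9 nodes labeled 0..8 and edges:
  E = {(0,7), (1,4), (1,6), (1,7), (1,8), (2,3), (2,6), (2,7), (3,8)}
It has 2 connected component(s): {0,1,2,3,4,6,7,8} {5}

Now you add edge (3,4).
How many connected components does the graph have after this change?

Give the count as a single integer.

Initial component count: 2
Add (3,4): endpoints already in same component. Count unchanged: 2.
New component count: 2

Answer: 2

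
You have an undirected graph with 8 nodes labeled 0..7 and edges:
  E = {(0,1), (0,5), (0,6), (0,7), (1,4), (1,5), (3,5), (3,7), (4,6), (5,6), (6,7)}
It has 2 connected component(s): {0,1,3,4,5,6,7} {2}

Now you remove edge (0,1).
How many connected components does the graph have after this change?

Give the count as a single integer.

Initial component count: 2
Remove (0,1): not a bridge. Count unchanged: 2.
  After removal, components: {0,1,3,4,5,6,7} {2}
New component count: 2

Answer: 2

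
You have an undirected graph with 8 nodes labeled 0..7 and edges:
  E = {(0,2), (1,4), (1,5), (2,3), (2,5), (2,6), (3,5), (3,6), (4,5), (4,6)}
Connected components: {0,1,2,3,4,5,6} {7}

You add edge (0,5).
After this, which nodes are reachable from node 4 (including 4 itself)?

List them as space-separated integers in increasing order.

Answer: 0 1 2 3 4 5 6

Derivation:
Before: nodes reachable from 4: {0,1,2,3,4,5,6}
Adding (0,5): both endpoints already in same component. Reachability from 4 unchanged.
After: nodes reachable from 4: {0,1,2,3,4,5,6}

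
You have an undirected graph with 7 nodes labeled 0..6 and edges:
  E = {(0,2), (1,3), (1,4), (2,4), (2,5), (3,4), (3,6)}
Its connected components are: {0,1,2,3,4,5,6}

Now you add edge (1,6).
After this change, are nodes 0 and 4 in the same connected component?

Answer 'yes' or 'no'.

Initial components: {0,1,2,3,4,5,6}
Adding edge (1,6): both already in same component {0,1,2,3,4,5,6}. No change.
New components: {0,1,2,3,4,5,6}
Are 0 and 4 in the same component? yes

Answer: yes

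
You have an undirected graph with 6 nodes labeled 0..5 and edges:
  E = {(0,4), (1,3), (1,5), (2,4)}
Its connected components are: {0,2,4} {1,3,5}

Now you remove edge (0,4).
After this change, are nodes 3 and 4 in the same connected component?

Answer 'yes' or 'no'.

Answer: no

Derivation:
Initial components: {0,2,4} {1,3,5}
Removing edge (0,4): it was a bridge — component count 2 -> 3.
New components: {0} {1,3,5} {2,4}
Are 3 and 4 in the same component? no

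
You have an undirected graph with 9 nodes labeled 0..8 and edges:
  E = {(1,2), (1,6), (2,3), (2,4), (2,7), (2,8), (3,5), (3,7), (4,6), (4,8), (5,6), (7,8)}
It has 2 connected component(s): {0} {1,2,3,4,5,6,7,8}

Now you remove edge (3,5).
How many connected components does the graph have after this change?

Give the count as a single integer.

Initial component count: 2
Remove (3,5): not a bridge. Count unchanged: 2.
  After removal, components: {0} {1,2,3,4,5,6,7,8}
New component count: 2

Answer: 2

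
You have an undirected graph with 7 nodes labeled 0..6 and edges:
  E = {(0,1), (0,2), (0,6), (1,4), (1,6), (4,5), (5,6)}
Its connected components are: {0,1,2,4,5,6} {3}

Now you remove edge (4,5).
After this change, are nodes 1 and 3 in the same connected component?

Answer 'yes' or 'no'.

Answer: no

Derivation:
Initial components: {0,1,2,4,5,6} {3}
Removing edge (4,5): not a bridge — component count unchanged at 2.
New components: {0,1,2,4,5,6} {3}
Are 1 and 3 in the same component? no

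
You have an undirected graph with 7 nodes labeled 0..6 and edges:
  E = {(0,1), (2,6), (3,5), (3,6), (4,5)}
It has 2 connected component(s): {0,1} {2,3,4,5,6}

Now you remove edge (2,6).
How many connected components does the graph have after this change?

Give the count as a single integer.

Answer: 3

Derivation:
Initial component count: 2
Remove (2,6): it was a bridge. Count increases: 2 -> 3.
  After removal, components: {0,1} {2} {3,4,5,6}
New component count: 3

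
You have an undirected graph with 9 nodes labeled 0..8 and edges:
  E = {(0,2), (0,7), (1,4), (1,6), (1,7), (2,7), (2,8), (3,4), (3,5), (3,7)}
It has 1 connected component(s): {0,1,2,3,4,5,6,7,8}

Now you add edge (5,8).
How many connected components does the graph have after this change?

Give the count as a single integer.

Answer: 1

Derivation:
Initial component count: 1
Add (5,8): endpoints already in same component. Count unchanged: 1.
New component count: 1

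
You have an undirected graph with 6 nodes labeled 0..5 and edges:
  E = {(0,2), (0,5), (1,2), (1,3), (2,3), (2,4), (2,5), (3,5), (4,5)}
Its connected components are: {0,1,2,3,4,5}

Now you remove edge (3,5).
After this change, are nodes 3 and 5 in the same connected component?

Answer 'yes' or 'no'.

Initial components: {0,1,2,3,4,5}
Removing edge (3,5): not a bridge — component count unchanged at 1.
New components: {0,1,2,3,4,5}
Are 3 and 5 in the same component? yes

Answer: yes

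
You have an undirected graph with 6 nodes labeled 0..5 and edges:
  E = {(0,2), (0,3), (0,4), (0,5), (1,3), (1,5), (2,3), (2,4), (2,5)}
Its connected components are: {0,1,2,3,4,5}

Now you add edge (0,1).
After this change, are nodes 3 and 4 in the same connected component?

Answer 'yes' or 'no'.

Answer: yes

Derivation:
Initial components: {0,1,2,3,4,5}
Adding edge (0,1): both already in same component {0,1,2,3,4,5}. No change.
New components: {0,1,2,3,4,5}
Are 3 and 4 in the same component? yes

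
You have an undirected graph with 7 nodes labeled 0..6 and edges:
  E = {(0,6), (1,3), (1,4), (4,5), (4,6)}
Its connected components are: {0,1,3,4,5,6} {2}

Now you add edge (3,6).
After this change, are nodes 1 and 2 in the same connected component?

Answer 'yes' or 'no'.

Answer: no

Derivation:
Initial components: {0,1,3,4,5,6} {2}
Adding edge (3,6): both already in same component {0,1,3,4,5,6}. No change.
New components: {0,1,3,4,5,6} {2}
Are 1 and 2 in the same component? no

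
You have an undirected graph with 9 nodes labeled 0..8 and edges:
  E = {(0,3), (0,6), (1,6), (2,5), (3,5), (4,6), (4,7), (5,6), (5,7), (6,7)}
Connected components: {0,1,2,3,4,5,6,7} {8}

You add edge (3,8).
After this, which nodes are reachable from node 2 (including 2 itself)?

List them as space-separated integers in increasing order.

Before: nodes reachable from 2: {0,1,2,3,4,5,6,7}
Adding (3,8): merges 2's component with another. Reachability grows.
After: nodes reachable from 2: {0,1,2,3,4,5,6,7,8}

Answer: 0 1 2 3 4 5 6 7 8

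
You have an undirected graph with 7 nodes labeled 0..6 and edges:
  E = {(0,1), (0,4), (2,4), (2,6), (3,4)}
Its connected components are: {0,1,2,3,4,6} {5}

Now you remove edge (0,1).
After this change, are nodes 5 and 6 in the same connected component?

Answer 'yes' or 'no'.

Answer: no

Derivation:
Initial components: {0,1,2,3,4,6} {5}
Removing edge (0,1): it was a bridge — component count 2 -> 3.
New components: {0,2,3,4,6} {1} {5}
Are 5 and 6 in the same component? no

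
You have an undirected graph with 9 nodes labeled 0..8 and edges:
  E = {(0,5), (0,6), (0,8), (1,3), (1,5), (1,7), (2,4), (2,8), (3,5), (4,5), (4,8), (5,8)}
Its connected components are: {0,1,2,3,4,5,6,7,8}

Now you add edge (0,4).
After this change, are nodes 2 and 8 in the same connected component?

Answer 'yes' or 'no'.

Initial components: {0,1,2,3,4,5,6,7,8}
Adding edge (0,4): both already in same component {0,1,2,3,4,5,6,7,8}. No change.
New components: {0,1,2,3,4,5,6,7,8}
Are 2 and 8 in the same component? yes

Answer: yes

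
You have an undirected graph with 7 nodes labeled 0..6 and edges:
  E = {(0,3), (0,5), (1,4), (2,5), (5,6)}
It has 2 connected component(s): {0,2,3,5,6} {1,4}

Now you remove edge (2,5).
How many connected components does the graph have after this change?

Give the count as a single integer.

Answer: 3

Derivation:
Initial component count: 2
Remove (2,5): it was a bridge. Count increases: 2 -> 3.
  After removal, components: {0,3,5,6} {1,4} {2}
New component count: 3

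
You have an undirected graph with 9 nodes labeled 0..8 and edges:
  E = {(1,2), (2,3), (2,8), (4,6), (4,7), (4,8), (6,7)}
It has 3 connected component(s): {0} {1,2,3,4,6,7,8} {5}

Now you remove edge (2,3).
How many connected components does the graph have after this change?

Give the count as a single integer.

Answer: 4

Derivation:
Initial component count: 3
Remove (2,3): it was a bridge. Count increases: 3 -> 4.
  After removal, components: {0} {1,2,4,6,7,8} {3} {5}
New component count: 4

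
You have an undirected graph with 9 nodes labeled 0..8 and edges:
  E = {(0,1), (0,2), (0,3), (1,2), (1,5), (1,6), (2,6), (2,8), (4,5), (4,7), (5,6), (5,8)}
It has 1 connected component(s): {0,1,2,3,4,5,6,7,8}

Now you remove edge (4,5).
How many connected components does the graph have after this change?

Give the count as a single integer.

Initial component count: 1
Remove (4,5): it was a bridge. Count increases: 1 -> 2.
  After removal, components: {0,1,2,3,5,6,8} {4,7}
New component count: 2

Answer: 2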